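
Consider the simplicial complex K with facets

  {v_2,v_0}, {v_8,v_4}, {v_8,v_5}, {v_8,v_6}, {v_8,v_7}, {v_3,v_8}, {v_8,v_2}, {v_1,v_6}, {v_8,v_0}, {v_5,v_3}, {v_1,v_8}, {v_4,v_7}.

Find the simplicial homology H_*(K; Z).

Fix the vertex order v_0 < v_1 < v_2 < v_3 < v_4 < v_5 < v_6 < v_7 < v_8 and write every simplex with vertices in increasing order. Then dim K = 1 and the simplices of K are:

  0-simplices (9): [v_0], [v_1], [v_2], [v_3], [v_4], [v_5], [v_6], [v_7], [v_8]
  1-simplices (12): [v_0,v_2], [v_0,v_8], [v_1,v_6], [v_1,v_8], [v_2,v_8], [v_3,v_5], [v_3,v_8], [v_4,v_7], [v_4,v_8], [v_5,v_8], [v_6,v_8], [v_7,v_8]

Hence C_0 ≅ Z^9, C_1 ≅ Z^12.

∂_1: C_1 → C_0 maps an edge to its endpoints' difference, ∂[p,q] = q − p.
This gives a 9×12 integer matrix of rank 8; reducing to Smith normal form yields diagonal entries (1,1,1,1,1,1,1,1).

Computing H_k = (kernel of ∂_k) / (image of ∂_{k+1}):

  H_0: rank C_0 − rank ∂_1 = 9 − 8 = 1, and the invariant factors of ∂_1 are all 1, so H_0 = Z.
  H_1: rank ker ∂_1 − rank ∂_2 = (12 − 8) − 0 = 4, and there is no ∂_2, so H_1 = Z^4.

As a check, the Euler characteristic is 9 − 12 = -3, which agrees with 1 − 4 = -3.

H_0 ≅ Z,  H_1 ≅ Z^4.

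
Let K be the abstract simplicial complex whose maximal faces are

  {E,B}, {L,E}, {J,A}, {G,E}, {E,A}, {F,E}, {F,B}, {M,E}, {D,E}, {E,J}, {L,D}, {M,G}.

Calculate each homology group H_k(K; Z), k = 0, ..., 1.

K has 9 vertices, 12 edges.
rank ∂_0 = 0, rank ∂_1 = 8 ⇒ b_0 = 9 − 0 − 8 = 1; all invariant factors of ∂_1 are 1 so no torsion. So H_0 ≅ Z.
rank ∂_1 = 8, rank ∂_2 = 0 ⇒ b_1 = 12 − 8 − 0 = 4. So H_1 ≅ Z^4.

H_0 = Z,  H_1 = Z^4.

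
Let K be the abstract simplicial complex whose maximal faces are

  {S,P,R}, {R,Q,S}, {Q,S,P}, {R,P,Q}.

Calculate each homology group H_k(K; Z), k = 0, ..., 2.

H_0 ≅ Z,  H_1 = 0,  H_2 ≅ Z.

K has 4 vertices, 6 edges, 4 triangles.
rank ∂_0 = 0, rank ∂_1 = 3 ⇒ b_0 = 4 − 0 − 3 = 1; all invariant factors of ∂_1 are 1 so no torsion. So H_0 ≅ Z.
rank ∂_1 = 3, rank ∂_2 = 3 ⇒ b_1 = 6 − 3 − 3 = 0; all invariant factors of ∂_2 are 1 so no torsion. So H_1 ≅ 0.
rank ∂_2 = 3, rank ∂_3 = 0 ⇒ b_2 = 4 − 3 − 0 = 1. So H_2 ≅ Z.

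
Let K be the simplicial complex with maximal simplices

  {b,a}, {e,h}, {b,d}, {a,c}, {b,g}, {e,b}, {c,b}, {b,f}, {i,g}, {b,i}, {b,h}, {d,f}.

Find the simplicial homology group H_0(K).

H_0 ≅ Z.

Fix the vertex order a < b < c < d < e < f < g < h < i and write every simplex with vertices in increasing order. Then dim K = 1 and the simplices of K are:

  0-simplices (9): a, b, c, d, e, f, g, h, i
  1-simplices (12): ab, ac, bc, bd, be, bf, bg, bh, bi, df, eh, gi

giving chain groups C_0 ≅ Z^9, C_1 ≅ Z^12.

Boundary ∂_1: C_1 → C_0 maps an edge to its endpoints' difference, ∂[p,q] = q − p.
This gives a 9×12 integer matrix of rank 8; reducing to Smith normal form yields diagonal entries (1,1,1,1,1,1,1,1).

Computing H_k = (kernel of ∂_k) / (image of ∂_{k+1}):

  H_0: rank C_0 − rank ∂_1 = 9 − 8 = 1, and the invariant factors of ∂_1 are all 1, so H_0 = Z.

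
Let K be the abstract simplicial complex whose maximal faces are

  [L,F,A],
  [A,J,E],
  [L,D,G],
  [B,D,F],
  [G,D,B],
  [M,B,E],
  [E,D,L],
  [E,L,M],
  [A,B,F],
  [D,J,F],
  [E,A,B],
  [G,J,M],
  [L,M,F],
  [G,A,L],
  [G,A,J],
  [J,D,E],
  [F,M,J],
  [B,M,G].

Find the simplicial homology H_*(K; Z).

Order the vertices as A < B < D < E < F < G < J < L < M. Listing each simplex with vertices in this order, K has dimension 2 with simplices:

  0-simplices (9): A, B, D, E, F, G, J, L, M
  1-simplices (27): AB, AE, AF, AG, AJ, AL, BD, BE, BF, BG, BM, DE, DF, DG, DJ, DL, EJ, EL, EM, FJ, FL, FM, GJ, GL, GM, JM, LM
  2-simplices (18): ABE, ABF, AEJ, AFL, AGJ, AGL, BDF, BDG, BEM, BGM, DEJ, DEL, DFJ, DGL, ELM, FJM, FLM, GJM

so the chain groups are C_0 ≅ Z^9, C_1 ≅ Z^27, C_2 ≅ Z^18.

∂_1: C_1 → C_0 sends each edge [p,q] (with p < q) to q − p. For instance
  ∂FM = M − F.
The 9×27 boundary matrix has rank 8 and Smith normal form diag(1,1,1,1,1,1,1,1).

∂_2: C_2 → C_1 acts by ∂[p,q,r] = [q,r] − [p,r] + [p,q]. For instance
  ∂GJM = JM − GM + GJ,
  ∂AGJ = GJ − AJ + AG.
This gives a 27×18 integer matrix of rank 17; reducing to Smith normal form yields diagonal entries (1,1,1,1,1,1,1,1,1,1,1,1,1,1,1,1,1).

Now H_k = ker ∂_k / im ∂_{k+1}, so:

  H_0: rank C_0 − rank ∂_1 = 9 − 8 = 1, and the invariant factors of ∂_1 are all 1, so H_0 ≅ Z.
  H_1: rank ker ∂_1 − rank ∂_2 = (27 − 8) − 17 = 2, and the invariant factors of ∂_2 are all 1, so H_1 ≅ Z^2.
  H_2: rank ker ∂_2 − rank ∂_3 = (18 − 17) − 0 = 1, and there is no ∂_3, so H_2 ≅ Z.

H_0 = Z,  H_1 = Z^2,  H_2 = Z.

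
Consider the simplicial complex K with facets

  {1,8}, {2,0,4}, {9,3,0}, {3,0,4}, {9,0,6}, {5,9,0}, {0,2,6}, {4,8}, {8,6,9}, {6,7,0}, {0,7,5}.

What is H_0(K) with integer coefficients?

We work with the vertex ordering 0 < 1 < 2 < 3 < 4 < 5 < 6 < 7 < 8 < 9. The simplices of K, each written with vertices in increasing order, are:

  0-simplices (10): [0], [1], [2], [3], [4], [5], [6], [7], [8], [9]
  1-simplices (19): [0,2], [0,3], [0,4], [0,5], [0,6], [0,7], [0,9], [1,8], [2,4], [2,6], [3,4], [3,9], [4,8], [5,7], [5,9], [6,7], [6,8], [6,9], [8,9]
  2-simplices (9): [0,2,4], [0,2,6], [0,3,4], [0,3,9], [0,5,7], [0,5,9], [0,6,7], [0,6,9], [6,8,9]

so the chain groups are C_0 ≅ Z^10, C_1 ≅ Z^19, C_2 ≅ Z^9.

∂_1: C_1 → C_0 sends each edge [p,q] (with p < q) to q − p.
As a 10×19 matrix over Z this has rank 9, with invariant factors (1,1,1,1,1,1,1,1,1).

The boundary map ∂_2: C_2 → C_1 maps a triangle to the signed sum of its edges. For instance
  ∂[6,8,9] = [8,9] − [6,9] + [6,8],
  ∂[0,6,7] = [6,7] − [0,7] + [0,6].
The 19×9 boundary matrix has rank 9 and Smith normal form diag(1,1,1,1,1,1,1,1,1).

Now H_k = ker ∂_k / im ∂_{k+1}, so:

  H_0: rank C_0 − rank ∂_1 = 10 − 9 = 1, and the invariant factors of ∂_1 are all 1, so H_0 = Z.

H_0 = Z.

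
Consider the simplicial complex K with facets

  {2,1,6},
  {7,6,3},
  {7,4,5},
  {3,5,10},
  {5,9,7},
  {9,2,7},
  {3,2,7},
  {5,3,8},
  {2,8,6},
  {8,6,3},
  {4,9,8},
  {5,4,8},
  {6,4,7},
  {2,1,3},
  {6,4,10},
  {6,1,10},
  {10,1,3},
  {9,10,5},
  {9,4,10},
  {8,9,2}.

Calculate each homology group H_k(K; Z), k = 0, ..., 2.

H_0 ≅ Z,  H_1 ≅ Z ⊕ Z/2,  H_2 = 0.

K has 10 vertices, 30 edges, 20 triangles.
rank ∂_0 = 0, rank ∂_1 = 9 ⇒ b_0 = 10 − 0 − 9 = 1; all invariant factors of ∂_1 are 1 so no torsion. So H_0 ≅ Z.
rank ∂_1 = 9, rank ∂_2 = 20 ⇒ b_1 = 30 − 9 − 20 = 1; ∂_2 has invariant factor(s) [2] giving torsion. So H_1 ≅ Z ⊕ Z/2.
rank ∂_2 = 20, rank ∂_3 = 0 ⇒ b_2 = 20 − 20 − 0 = 0. So H_2 ≅ 0.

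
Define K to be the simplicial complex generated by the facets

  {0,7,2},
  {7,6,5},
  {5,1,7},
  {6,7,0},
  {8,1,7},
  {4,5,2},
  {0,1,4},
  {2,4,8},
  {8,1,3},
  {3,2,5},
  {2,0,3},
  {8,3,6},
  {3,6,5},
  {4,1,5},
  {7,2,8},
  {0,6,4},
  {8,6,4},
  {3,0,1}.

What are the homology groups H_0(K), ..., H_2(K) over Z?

H_0 ≅ Z,  H_1 ≅ Z^2,  H_2 ≅ Z.

Order the vertices as 0 < 1 < 2 < 3 < 4 < 5 < 6 < 7 < 8. Listing each simplex with vertices in this order, K has dimension 2 with simplices:

  0-simplices (9): [0], [1], [2], [3], [4], [5], [6], [7], [8]
  1-simplices (27): (27 of them)
  2-simplices (18): [0,1,3], [0,1,4], [0,2,3], [0,2,7], [0,4,6], [0,6,7], [1,3,8], [1,4,5], [1,5,7], [1,7,8], [2,3,5], [2,4,5], [2,4,8], [2,7,8], [3,5,6], [3,6,8], [4,6,8], [5,6,7]

Hence C_0 ≅ Z^9, C_1 ≅ Z^27, C_2 ≅ Z^18.

∂_1: C_1 → C_0 maps an edge to its endpoints' difference, ∂[p,q] = q − p. For instance
  ∂[7,8] = [8] − [7].
The resulting 9×27 matrix has rank 8, and its Smith normal form has invariant factors (1,1,1,1,1,1,1,1).

Boundary ∂_2: C_2 → C_1 maps a triangle to the signed sum of its edges. For instance
  ∂[1,5,7] = [5,7] − [1,7] + [1,5],
  ∂[1,3,8] = [3,8] − [1,8] + [1,3].
The resulting 27×18 matrix has rank 17, and its Smith normal form has invariant factors (1,1,1,1,1,1,1,1,1,1,1,1,1,1,1,1,1).

Reading off H_k = ker ∂_k / im ∂_{k+1}:

  H_0: rank C_0 − rank ∂_1 = 9 − 8 = 1, and the invariant factors of ∂_1 are all 1, so H_0 ≅ Z.
  H_1: rank ker ∂_1 − rank ∂_2 = (27 − 8) − 17 = 2, and the invariant factors of ∂_2 are all 1, so H_1 ≅ Z^2.
  H_2: rank ker ∂_2 − rank ∂_3 = (18 − 17) − 0 = 1, and there is no ∂_3, so H_2 ≅ Z.

(K is a triangulation of the torus T^2.)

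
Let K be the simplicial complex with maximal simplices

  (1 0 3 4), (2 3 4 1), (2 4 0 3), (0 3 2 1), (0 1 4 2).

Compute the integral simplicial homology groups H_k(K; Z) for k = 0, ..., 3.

We work with the vertex ordering 0 < 1 < 2 < 3 < 4. The simplices of K, each written with vertices in increasing order, are:

  0-simplices (5): [0], [1], [2], [3], [4]
  1-simplices (10): [0,1], [0,2], [0,3], [0,4], [1,2], [1,3], [1,4], [2,3], [2,4], [3,4]
  2-simplices (10): [0,1,2], [0,1,3], [0,1,4], [0,2,3], [0,2,4], [0,3,4], [1,2,3], [1,2,4], [1,3,4], [2,3,4]
  3-simplices (5): [0,1,2,3], [0,1,2,4], [0,1,3,4], [0,2,3,4], [1,2,3,4]

so the chain groups are C_0 ≅ Z^5, C_1 ≅ Z^10, C_2 ≅ Z^10, C_3 ≅ Z^5.

Boundary ∂_1: C_1 → C_0 sends each edge [p,q] (with p < q) to q − p.
This gives a 5×10 integer matrix of rank 4; reducing to Smith normal form yields diagonal entries (1,1,1,1).

The boundary map ∂_2: C_2 → C_1 acts by ∂[p,q,r] = [q,r] − [p,r] + [p,q]. For instance
  ∂[0,2,3] = [2,3] − [0,3] + [0,2],
  ∂[0,1,4] = [1,4] − [0,4] + [0,1].
This gives a 10×10 integer matrix of rank 6; reducing to Smith normal form yields diagonal entries (1,1,1,1,1,1).

The boundary map ∂_3: C_3 → C_2 sends each 3-simplex σ to the alternating sum Σ_i (−1)^i (σ with its i-th vertex removed). For instance
  ∂[0,1,2,4] = [1,2,4] − [0,2,4] + [0,1,4] − [0,1,2],
  ∂[0,1,2,3] = [1,2,3] − [0,2,3] + [0,1,3] − [0,1,2].
The 10×5 boundary matrix has rank 4 and Smith normal form diag(1,1,1,1).

Now H_k = ker ∂_k / im ∂_{k+1}, so:

  H_0: rank C_0 − rank ∂_1 = 5 − 4 = 1, and the invariant factors of ∂_1 are all 1, so H_0 = Z.
  H_1: rank ker ∂_1 − rank ∂_2 = (10 − 4) − 6 = 0, and the invariant factors of ∂_2 are all 1, so H_1 = 0.
  H_2: rank ker ∂_2 − rank ∂_3 = (10 − 6) − 4 = 0, and the invariant factors of ∂_3 are all 1, so H_2 = 0.
  H_3: rank ker ∂_3 − rank ∂_4 = (5 − 4) − 0 = 1, and there is no ∂_4, so H_3 = Z.

H_0 ≅ Z,  H_1 = 0,  H_2 = 0,  H_3 ≅ Z.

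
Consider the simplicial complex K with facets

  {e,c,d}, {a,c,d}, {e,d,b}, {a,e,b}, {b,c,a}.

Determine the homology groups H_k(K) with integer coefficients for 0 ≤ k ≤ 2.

We work with the vertex ordering a < b < c < d < e. The simplices of K, each written with vertices in increasing order, are:

  0-simplices (5): a, b, c, d, e
  1-simplices (10): ab, ac, ad, ae, bc, bd, be, cd, ce, de
  2-simplices (5): abc, abe, acd, bde, cde

Hence C_0 ≅ Z^5, C_1 ≅ Z^10, C_2 ≅ Z^5.

∂_1: C_1 → C_0 maps an edge to its endpoints' difference, ∂[p,q] = q − p. For instance
  ∂ae = e − a.
This gives a 5×10 integer matrix of rank 4; reducing to Smith normal form yields diagonal entries (1,1,1,1).

The boundary map ∂_2: C_2 → C_1 maps a triangle to the signed sum of its edges. For instance
  ∂bde = de − be + bd,
  ∂abc = bc − ac + ab.
The 10×5 boundary matrix has rank 5 and Smith normal form diag(1,1,1,1,1).

Reading off H_k = ker ∂_k / im ∂_{k+1}:

  H_0: rank C_0 − rank ∂_1 = 5 − 4 = 1, and the invariant factors of ∂_1 are all 1, so H_0 = Z.
  H_1: rank ker ∂_1 − rank ∂_2 = (10 − 4) − 5 = 1, and the invariant factors of ∂_2 are all 1, so H_1 = Z.
  H_2: rank ker ∂_2 − rank ∂_3 = (5 − 5) − 0 = 0, and there is no ∂_3, so H_2 = 0.

As a check, the Euler characteristic is 5 − 10 + 5 = 0, which agrees with 1 − 1 + 0 = 0.
(K is a triangulation of the Möbius band.)

H_0 ≅ Z,  H_1 ≅ Z,  H_2 = 0.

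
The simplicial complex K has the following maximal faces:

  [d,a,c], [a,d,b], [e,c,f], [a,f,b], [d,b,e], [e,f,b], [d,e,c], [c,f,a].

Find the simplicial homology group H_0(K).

Take the total order a < b < c < d < e < f on the vertex set. Then K (dimension 2) consists of the simplices:

  0-simplices (6): a, b, c, d, e, f
  1-simplices (12): ab, ac, ad, af, bd, be, bf, cd, ce, cf, de, ef
  2-simplices (8): abd, abf, acd, acf, bde, bef, cde, cef

giving chain groups C_0 ≅ Z^6, C_1 ≅ Z^12, C_2 ≅ Z^8.

Boundary ∂_1: C_1 → C_0 maps an edge to its endpoints' difference, ∂[p,q] = q − p. For instance
  ∂ac = c − a.
As a 6×12 matrix over Z this has rank 5, with invariant factors (1,1,1,1,1).

∂_2: C_2 → C_1 maps a triangle to the signed sum of its edges. For instance
  ∂abf = bf − af + ab,
  ∂cef = ef − cf + ce.
As a 12×8 matrix over Z this has rank 7, with invariant factors (1,1,1,1,1,1,1).

Computing H_k = (kernel of ∂_k) / (image of ∂_{k+1}):

  H_0: rank C_0 − rank ∂_1 = 6 − 5 = 1, and the invariant factors of ∂_1 are all 1, so H_0 ≅ Z.

(K is a triangulation of the 2-sphere S^2.)

H_0 ≅ Z.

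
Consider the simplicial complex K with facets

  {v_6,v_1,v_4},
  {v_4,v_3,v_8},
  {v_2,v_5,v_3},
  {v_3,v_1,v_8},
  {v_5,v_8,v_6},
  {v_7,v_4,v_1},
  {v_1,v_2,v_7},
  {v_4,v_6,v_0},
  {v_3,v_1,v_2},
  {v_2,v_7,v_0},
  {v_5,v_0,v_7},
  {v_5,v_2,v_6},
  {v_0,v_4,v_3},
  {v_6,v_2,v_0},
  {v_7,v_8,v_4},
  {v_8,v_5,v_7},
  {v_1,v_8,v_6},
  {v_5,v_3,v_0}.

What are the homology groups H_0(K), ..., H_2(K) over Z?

H_0 ≅ Z,  H_1 ≅ Z ⊕ Z/2Z,  H_2 = 0.

We work with the vertex ordering v_0 < v_1 < v_2 < v_3 < v_4 < v_5 < v_6 < v_7 < v_8. The simplices of K, each written with vertices in increasing order, are:

  0-simplices (9): [v_0], [v_1], [v_2], [v_3], [v_4], [v_5], [v_6], [v_7], [v_8]
  1-simplices (27): (27 of them)
  2-simplices (18): (18 of them)

so the chain groups are C_0 ≅ Z^9, C_1 ≅ Z^27, C_2 ≅ Z^18.

∂_1: C_1 → C_0 maps an edge to its endpoints' difference, ∂[p,q] = q − p. For instance
  ∂[v_2,v_5] = [v_5] − [v_2].
This gives a 9×27 integer matrix of rank 8; reducing to Smith normal form yields diagonal entries (1,1,1,1,1,1,1,1).

The boundary map ∂_2: C_2 → C_1 sends each 2-simplex [p,q,r] to [q,r] − [p,r] + [p,q]. For instance
  ∂[v_0,v_5,v_7] = [v_5,v_7] − [v_0,v_7] + [v_0,v_5],
  ∂[v_0,v_4,v_6] = [v_4,v_6] − [v_0,v_6] + [v_0,v_4].
As a 27×18 matrix over Z this has rank 18, with invariant factors (1,1,1,1,1,1,1,1,1,1,1,1,1,1,1,1,1,2).

Computing H_k = (kernel of ∂_k) / (image of ∂_{k+1}):

  H_0: rank C_0 − rank ∂_1 = 9 − 8 = 1, and the invariant factors of ∂_1 are all 1, so H_0 = Z.
  H_1: rank ker ∂_1 − rank ∂_2 = (27 − 8) − 18 = 1, and ∂_2 has invariant factor 2 > 1, so H_1 = Z ⊕ Z/2Z.
  H_2: rank ker ∂_2 − rank ∂_3 = (18 − 18) − 0 = 0, and there is no ∂_3, so H_2 = 0.

As a check, the Euler characteristic is 9 − 27 + 18 = 0, which agrees with 1 − 1 + 0 = 0.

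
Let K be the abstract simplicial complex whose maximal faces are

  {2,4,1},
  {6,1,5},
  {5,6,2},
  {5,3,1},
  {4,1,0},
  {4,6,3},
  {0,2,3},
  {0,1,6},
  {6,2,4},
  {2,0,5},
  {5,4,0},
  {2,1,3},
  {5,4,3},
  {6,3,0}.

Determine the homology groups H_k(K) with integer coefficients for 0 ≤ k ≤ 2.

Take the total order 0 < 1 < 2 < 3 < 4 < 5 < 6 on the vertex set. Then K (dimension 2) consists of the simplices:

  0-simplices (7): [0], [1], [2], [3], [4], [5], [6]
  1-simplices (21): [0,1], [0,2], [0,3], [0,4], [0,5], [0,6], [1,2], [1,3], [1,4], [1,5], [1,6], [2,3], [2,4], [2,5], [2,6], [3,4], [3,5], [3,6], [4,5], [4,6], [5,6]
  2-simplices (14): [0,1,4], [0,1,6], [0,2,3], [0,2,5], [0,3,6], [0,4,5], [1,2,3], [1,2,4], [1,3,5], [1,5,6], [2,4,6], [2,5,6], [3,4,5], [3,4,6]

giving chain groups C_0 ≅ Z^7, C_1 ≅ Z^21, C_2 ≅ Z^14.

The boundary map ∂_1: C_1 → C_0 sends each edge [p,q] (with p < q) to q − p.
The 7×21 boundary matrix has rank 6 and Smith normal form diag(1,1,1,1,1,1).

The boundary map ∂_2: C_2 → C_1 sends each 2-simplex [p,q,r] to [q,r] − [p,r] + [p,q]. For instance
  ∂[0,2,3] = [2,3] − [0,3] + [0,2],
  ∂[0,1,4] = [1,4] − [0,4] + [0,1].
This gives a 21×14 integer matrix of rank 13; reducing to Smith normal form yields diagonal entries (1,1,1,1,1,1,1,1,1,1,1,1,1).

From H_k ≅ ker(∂_k) / im(∂_{k+1}) we obtain:

  H_0: rank C_0 − rank ∂_1 = 7 − 6 = 1, and the invariant factors of ∂_1 are all 1, so H_0 ≅ Z.
  H_1: rank ker ∂_1 − rank ∂_2 = (21 − 6) − 13 = 2, and the invariant factors of ∂_2 are all 1, so H_1 ≅ Z^2.
  H_2: rank ker ∂_2 − rank ∂_3 = (14 − 13) − 0 = 1, and there is no ∂_3, so H_2 ≅ Z.

H_0 ≅ Z,  H_1 ≅ Z^2,  H_2 ≅ Z.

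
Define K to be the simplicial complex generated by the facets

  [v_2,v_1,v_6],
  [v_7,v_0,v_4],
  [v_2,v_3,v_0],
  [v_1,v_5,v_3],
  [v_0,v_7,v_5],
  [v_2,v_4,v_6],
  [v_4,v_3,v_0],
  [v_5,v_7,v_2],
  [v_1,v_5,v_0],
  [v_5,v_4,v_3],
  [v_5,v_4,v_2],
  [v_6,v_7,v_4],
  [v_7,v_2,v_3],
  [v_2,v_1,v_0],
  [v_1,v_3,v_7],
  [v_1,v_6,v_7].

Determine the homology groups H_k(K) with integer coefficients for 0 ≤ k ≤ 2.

We work with the vertex ordering v_0 < v_1 < v_2 < v_3 < v_4 < v_5 < v_6 < v_7. The simplices of K, each written with vertices in increasing order, are:

  0-simplices (8): [v_0], [v_1], [v_2], [v_3], [v_4], [v_5], [v_6], [v_7]
  1-simplices (24): (24 of them)
  2-simplices (16): (16 of them)

giving chain groups C_0 ≅ Z^8, C_1 ≅ Z^24, C_2 ≅ Z^16.

The boundary map ∂_1: C_1 → C_0 is given by ∂[p,q] = [q] − [p].
The resulting 8×24 matrix has rank 7, and its Smith normal form has invariant factors (1,1,1,1,1,1,1).

∂_2: C_2 → C_1 sends each 2-simplex [p,q,r] to [q,r] − [p,r] + [p,q]. For instance
  ∂[v_1,v_3,v_7] = [v_3,v_7] − [v_1,v_7] + [v_1,v_3],
  ∂[v_2,v_4,v_5] = [v_4,v_5] − [v_2,v_5] + [v_2,v_4].
This gives a 24×16 integer matrix of rank 15; reducing to Smith normal form yields diagonal entries (1,1,1,1,1,1,1,1,1,1,1,1,1,1,1).

From H_k ≅ ker(∂_k) / im(∂_{k+1}) we obtain:

  H_0: rank C_0 − rank ∂_1 = 8 − 7 = 1, and the invariant factors of ∂_1 are all 1, so H_0 ≅ Z.
  H_1: rank ker ∂_1 − rank ∂_2 = (24 − 7) − 15 = 2, and the invariant factors of ∂_2 are all 1, so H_1 ≅ Z^2.
  H_2: rank ker ∂_2 − rank ∂_3 = (16 − 15) − 0 = 1, and there is no ∂_3, so H_2 ≅ Z.

(K is a triangulation of the torus T^2.)

H_0 ≅ Z,  H_1 ≅ Z^2,  H_2 ≅ Z.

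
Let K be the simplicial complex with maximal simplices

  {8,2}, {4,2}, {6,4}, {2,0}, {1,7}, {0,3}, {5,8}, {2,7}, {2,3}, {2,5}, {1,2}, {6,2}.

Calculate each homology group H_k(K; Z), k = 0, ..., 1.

H_0 ≅ Z,  H_1 ≅ Z^4.

Take the total order 0 < 1 < 2 < 3 < 4 < 5 < 6 < 7 < 8 on the vertex set. Then K (dimension 1) consists of the simplices:

  0-simplices (9): [0], [1], [2], [3], [4], [5], [6], [7], [8]
  1-simplices (12): [0,2], [0,3], [1,2], [1,7], [2,3], [2,4], [2,5], [2,6], [2,7], [2,8], [4,6], [5,8]

giving chain groups C_0 ≅ Z^9, C_1 ≅ Z^12.

The boundary map ∂_1: C_1 → C_0 is given by ∂[p,q] = [q] − [p].
As a 9×12 matrix over Z this has rank 8, with invariant factors (1,1,1,1,1,1,1,1).

From H_k ≅ ker(∂_k) / im(∂_{k+1}) we obtain:

  H_0: rank C_0 − rank ∂_1 = 9 − 8 = 1, and the invariant factors of ∂_1 are all 1, so H_0 ≅ Z.
  H_1: rank ker ∂_1 − rank ∂_2 = (12 − 8) − 0 = 4, and there is no ∂_2, so H_1 ≅ Z^4.

As a check, the Euler characteristic is 9 − 12 = -3, which agrees with 1 − 4 = -3.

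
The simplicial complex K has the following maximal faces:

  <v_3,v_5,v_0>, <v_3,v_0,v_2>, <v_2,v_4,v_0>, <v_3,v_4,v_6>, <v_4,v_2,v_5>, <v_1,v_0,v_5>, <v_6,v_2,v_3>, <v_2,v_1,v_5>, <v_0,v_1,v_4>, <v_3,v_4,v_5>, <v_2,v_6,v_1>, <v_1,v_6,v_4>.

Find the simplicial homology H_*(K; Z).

H_0 ≅ Z,  H_1 ≅ Z/2Z,  H_2 = 0.

Order the vertices as v_0 < v_1 < v_2 < v_3 < v_4 < v_5 < v_6. Listing each simplex with vertices in this order, K has dimension 2 with simplices:

  0-simplices (7): [v_0], [v_1], [v_2], [v_3], [v_4], [v_5], [v_6]
  1-simplices (18): (18 of them)
  2-simplices (12): (12 of them)

so the chain groups are C_0 ≅ Z^7, C_1 ≅ Z^18, C_2 ≅ Z^12.

The boundary map ∂_1: C_1 → C_0 is given by ∂[p,q] = [q] − [p].
The resulting 7×18 matrix has rank 6, and its Smith normal form has invariant factors (1,1,1,1,1,1).

The boundary map ∂_2: C_2 → C_1 acts by ∂[p,q,r] = [q,r] − [p,r] + [p,q]. For instance
  ∂[v_0,v_1,v_4] = [v_1,v_4] − [v_0,v_4] + [v_0,v_1],
  ∂[v_3,v_4,v_5] = [v_4,v_5] − [v_3,v_5] + [v_3,v_4].
This gives a 18×12 integer matrix of rank 12; reducing to Smith normal form yields diagonal entries (1,1,1,1,1,1,1,1,1,1,1,2).

Reading off H_k = ker ∂_k / im ∂_{k+1}:

  H_0: rank C_0 − rank ∂_1 = 7 − 6 = 1, and the invariant factors of ∂_1 are all 1, so H_0 = Z.
  H_1: rank ker ∂_1 − rank ∂_2 = (18 − 6) − 12 = 0, and ∂_2 has invariant factor 2 > 1, so H_1 = Z/2Z.
  H_2: rank ker ∂_2 − rank ∂_3 = (12 − 12) − 0 = 0, and there is no ∂_3, so H_2 = 0.

As a check, the Euler characteristic is 7 − 18 + 12 = 1, which agrees with 1 − 0 + 0 = 1.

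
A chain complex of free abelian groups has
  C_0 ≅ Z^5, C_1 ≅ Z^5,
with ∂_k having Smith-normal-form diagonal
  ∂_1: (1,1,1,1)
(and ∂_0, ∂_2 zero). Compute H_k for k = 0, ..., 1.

H_0: b_0 = 5 − 0 − 4 = 1; torsion from ∂_1 factors > 1: none. So H_0 = Z.
H_1: b_1 = 5 − 4 − 0 = 1; torsion from ∂_2 factors > 1: none. So H_1 = Z.

H_0 = Z,  H_1 = Z.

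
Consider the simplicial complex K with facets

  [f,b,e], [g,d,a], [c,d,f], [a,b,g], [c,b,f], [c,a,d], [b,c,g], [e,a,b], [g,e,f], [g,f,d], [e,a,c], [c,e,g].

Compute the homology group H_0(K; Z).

K has 7 vertices, 18 edges, 12 triangles.
rank ∂_0 = 0, rank ∂_1 = 6 ⇒ b_0 = 7 − 0 − 6 = 1; all invariant factors of ∂_1 are 1 so no torsion. So H_0 = Z.

H_0 = Z.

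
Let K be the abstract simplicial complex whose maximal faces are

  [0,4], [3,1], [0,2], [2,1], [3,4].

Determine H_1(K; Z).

H_1 ≅ Z.

K has 5 vertices, 5 edges.
rank ∂_1 = 4, rank ∂_2 = 0 ⇒ b_1 = 5 − 4 − 0 = 1. So H_1 ≅ Z.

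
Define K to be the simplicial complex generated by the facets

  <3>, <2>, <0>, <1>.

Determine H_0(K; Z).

Order the vertices as 0 < 1 < 2 < 3. Listing each simplex with vertices in this order, K has dimension 0 with simplices:

  0-simplices (4): [0], [1], [2], [3]

giving chain groups C_0 ≅ Z^4.

Now H_k = ker ∂_k / im ∂_{k+1}, so:

  H_0: rank C_0 − rank ∂_1 = 4 − 0 = 4, and there is no ∂_1, so H_0 ≅ Z^4.

H_0 ≅ Z^4.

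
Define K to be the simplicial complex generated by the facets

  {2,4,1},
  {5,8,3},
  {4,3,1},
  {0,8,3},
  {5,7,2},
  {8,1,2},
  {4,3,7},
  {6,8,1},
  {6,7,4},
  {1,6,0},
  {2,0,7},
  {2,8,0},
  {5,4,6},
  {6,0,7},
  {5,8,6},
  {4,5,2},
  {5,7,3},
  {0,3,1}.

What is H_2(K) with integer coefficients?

H_2 = 0.

We work with the vertex ordering 0 < 1 < 2 < 3 < 4 < 5 < 6 < 7 < 8. The simplices of K, each written with vertices in increasing order, are:

  0-simplices (9): [0], [1], [2], [3], [4], [5], [6], [7], [8]
  1-simplices (27): (27 of them)
  2-simplices (18): [0,1,3], [0,1,6], [0,2,7], [0,2,8], [0,3,8], [0,6,7], [1,2,4], [1,2,8], [1,3,4], [1,6,8], [2,4,5], [2,5,7], [3,4,7], [3,5,7], [3,5,8], [4,5,6], [4,6,7], [5,6,8]

so the chain groups are C_0 ≅ Z^9, C_1 ≅ Z^27, C_2 ≅ Z^18.

∂_1: C_1 → C_0 maps an edge to its endpoints' difference, ∂[p,q] = q − p. For instance
  ∂[4,5] = [5] − [4].
This gives a 9×27 integer matrix of rank 8; reducing to Smith normal form yields diagonal entries (1,1,1,1,1,1,1,1).

Boundary ∂_2: C_2 → C_1 acts by ∂[p,q,r] = [q,r] − [p,r] + [p,q]. For instance
  ∂[1,6,8] = [6,8] − [1,8] + [1,6],
  ∂[1,3,4] = [3,4] − [1,4] + [1,3].
The resulting 27×18 matrix has rank 18, and its Smith normal form has invariant factors (1,1,1,1,1,1,1,1,1,1,1,1,1,1,1,1,1,2).

Reading off H_k = ker ∂_k / im ∂_{k+1}:

  H_2: rank ker ∂_2 − rank ∂_3 = (18 − 18) − 0 = 0, and there is no ∂_3, so H_2 ≅ 0.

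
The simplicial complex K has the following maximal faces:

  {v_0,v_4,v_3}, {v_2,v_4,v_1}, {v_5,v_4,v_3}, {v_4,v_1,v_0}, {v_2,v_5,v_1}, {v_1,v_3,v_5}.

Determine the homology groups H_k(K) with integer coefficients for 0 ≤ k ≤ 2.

Order the vertices as v_0 < v_1 < v_2 < v_3 < v_4 < v_5. Listing each simplex with vertices in this order, K has dimension 2 with simplices:

  0-simplices (6): [v_0], [v_1], [v_2], [v_3], [v_4], [v_5]
  1-simplices (12): [v_0,v_1], [v_0,v_3], [v_0,v_4], [v_1,v_2], [v_1,v_3], [v_1,v_4], [v_1,v_5], [v_2,v_4], [v_2,v_5], [v_3,v_4], [v_3,v_5], [v_4,v_5]
  2-simplices (6): [v_0,v_1,v_4], [v_0,v_3,v_4], [v_1,v_2,v_4], [v_1,v_2,v_5], [v_1,v_3,v_5], [v_3,v_4,v_5]

giving chain groups C_0 ≅ Z^6, C_1 ≅ Z^12, C_2 ≅ Z^6.

∂_1: C_1 → C_0 maps an edge to its endpoints' difference, ∂[p,q] = q − p. For instance
  ∂[v_0,v_1] = [v_1] − [v_0].
The 6×12 boundary matrix has rank 5 and Smith normal form diag(1,1,1,1,1).

Boundary ∂_2: C_2 → C_1 maps a triangle to the signed sum of its edges. For instance
  ∂[v_1,v_2,v_4] = [v_2,v_4] − [v_1,v_4] + [v_1,v_2],
  ∂[v_0,v_3,v_4] = [v_3,v_4] − [v_0,v_4] + [v_0,v_3].
The resulting 12×6 matrix has rank 6, and its Smith normal form has invariant factors (1,1,1,1,1,1).

Now H_k = ker ∂_k / im ∂_{k+1}, so:

  H_0: rank C_0 − rank ∂_1 = 6 − 5 = 1, and the invariant factors of ∂_1 are all 1, so H_0 = Z.
  H_1: rank ker ∂_1 − rank ∂_2 = (12 − 5) − 6 = 1, and the invariant factors of ∂_2 are all 1, so H_1 = Z.
  H_2: rank ker ∂_2 − rank ∂_3 = (6 − 6) − 0 = 0, and there is no ∂_3, so H_2 = 0.

As a check, the Euler characteristic is 6 − 12 + 6 = 0, which agrees with 1 − 1 + 0 = 0.

H_0 = Z,  H_1 = Z,  H_2 = 0.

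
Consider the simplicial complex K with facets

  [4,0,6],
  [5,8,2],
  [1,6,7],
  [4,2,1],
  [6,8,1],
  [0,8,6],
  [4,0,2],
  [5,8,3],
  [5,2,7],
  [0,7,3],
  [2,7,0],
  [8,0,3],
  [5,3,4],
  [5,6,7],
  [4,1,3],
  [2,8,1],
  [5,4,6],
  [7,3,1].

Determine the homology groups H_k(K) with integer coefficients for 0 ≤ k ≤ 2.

K has 9 vertices, 27 edges, 18 triangles.
rank ∂_0 = 0, rank ∂_1 = 8 ⇒ b_0 = 9 − 0 − 8 = 1; all invariant factors of ∂_1 are 1 so no torsion. So H_0 ≅ Z.
rank ∂_1 = 8, rank ∂_2 = 17 ⇒ b_1 = 27 − 8 − 17 = 2; all invariant factors of ∂_2 are 1 so no torsion. So H_1 ≅ Z^2.
rank ∂_2 = 17, rank ∂_3 = 0 ⇒ b_2 = 18 − 17 − 0 = 1. So H_2 ≅ Z.

H_0 ≅ Z,  H_1 ≅ Z^2,  H_2 ≅ Z.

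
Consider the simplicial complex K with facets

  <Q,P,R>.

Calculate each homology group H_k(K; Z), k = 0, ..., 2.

H_0 = Z,  H_1 = 0,  H_2 = 0.

We work with the vertex ordering P < Q < R. The simplices of K, each written with vertices in increasing order, are:

  0-simplices (3): P, Q, R
  1-simplices (3): PQ, PR, QR
  2-simplices (1): PQR

so the chain groups are C_0 ≅ Z^3, C_1 ≅ Z^3, C_2 ≅ Z^1.

Boundary ∂_1: C_1 → C_0 is given by ∂[p,q] = [q] − [p]. For instance
  ∂QR = R − Q.
The 3×3 boundary matrix has rank 2 and Smith normal form diag(1,1).

∂_2: C_2 → C_1 acts by ∂[p,q,r] = [q,r] − [p,r] + [p,q]. For instance
  ∂PQR = QR − PR + PQ.
As a 3×1 matrix over Z this has rank 1, with invariant factors (1).

Now H_k = ker ∂_k / im ∂_{k+1}, so:

  H_0: rank C_0 − rank ∂_1 = 3 − 2 = 1, and the invariant factors of ∂_1 are all 1, so H_0 = Z.
  H_1: rank ker ∂_1 − rank ∂_2 = (3 − 2) − 1 = 0, and the invariant factors of ∂_2 are all 1, so H_1 = 0.
  H_2: rank ker ∂_2 − rank ∂_3 = (1 − 1) − 0 = 0, and there is no ∂_3, so H_2 = 0.

As a check, the Euler characteristic is 3 − 3 + 1 = 1, which agrees with 1 − 0 + 0 = 1.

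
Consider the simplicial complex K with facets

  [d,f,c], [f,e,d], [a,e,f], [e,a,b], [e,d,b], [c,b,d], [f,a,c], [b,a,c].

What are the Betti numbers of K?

b_0 = 1, b_1 = 0, b_2 = 1.

Fix the vertex order a < b < c < d < e < f and write every simplex with vertices in increasing order. Then dim K = 2 and the simplices of K are:

  0-simplices (6): a, b, c, d, e, f
  1-simplices (12): ab, ac, ae, af, bc, bd, be, cd, cf, de, df, ef
  2-simplices (8): abc, abe, acf, aef, bcd, bde, cdf, def

so the chain groups are C_0 ≅ Z^6, C_1 ≅ Z^12, C_2 ≅ Z^8.

The boundary map ∂_1: C_1 → C_0 maps an edge to its endpoints' difference, ∂[p,q] = q − p. For instance
  ∂ae = e − a.
This gives a 6×12 integer matrix of rank 5; reducing to Smith normal form yields diagonal entries (1,1,1,1,1).

∂_2: C_2 → C_1 sends each 2-simplex [p,q,r] to [q,r] − [p,r] + [p,q]. For instance
  ∂aef = ef − af + ae,
  ∂abe = be − ae + ab.
This gives a 12×8 integer matrix of rank 7; reducing to Smith normal form yields diagonal entries (1,1,1,1,1,1,1).

Reading off H_k = ker ∂_k / im ∂_{k+1}:

  H_0: rank C_0 − rank ∂_1 = 6 − 5 = 1, and the invariant factors of ∂_1 are all 1, so H_0 ≅ Z.
  H_1: rank ker ∂_1 − rank ∂_2 = (12 − 5) − 7 = 0, and the invariant factors of ∂_2 are all 1, so H_1 ≅ 0.
  H_2: rank ker ∂_2 − rank ∂_3 = (8 − 7) − 0 = 1, and there is no ∂_3, so H_2 ≅ Z.

(K is a triangulation of the 2-sphere S^2.)

Hence the Betti numbers are b_0 = 1, b_1 = 0, b_2 = 1.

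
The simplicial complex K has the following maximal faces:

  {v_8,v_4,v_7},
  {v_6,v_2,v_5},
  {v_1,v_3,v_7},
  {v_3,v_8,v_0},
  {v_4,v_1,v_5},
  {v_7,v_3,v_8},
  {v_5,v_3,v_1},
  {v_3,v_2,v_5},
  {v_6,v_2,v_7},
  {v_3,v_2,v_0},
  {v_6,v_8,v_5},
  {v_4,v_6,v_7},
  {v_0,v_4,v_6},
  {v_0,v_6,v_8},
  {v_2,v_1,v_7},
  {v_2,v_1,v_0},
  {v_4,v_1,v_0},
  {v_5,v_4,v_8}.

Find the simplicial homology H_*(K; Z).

Order the vertices as v_0 < v_1 < v_2 < v_3 < v_4 < v_5 < v_6 < v_7 < v_8. Listing each simplex with vertices in this order, K has dimension 2 with simplices:

  0-simplices (9): [v_0], [v_1], [v_2], [v_3], [v_4], [v_5], [v_6], [v_7], [v_8]
  1-simplices (27): (27 of them)
  2-simplices (18): (18 of them)

Hence C_0 ≅ Z^9, C_1 ≅ Z^27, C_2 ≅ Z^18.

Boundary ∂_1: C_1 → C_0 maps an edge to its endpoints' difference, ∂[p,q] = q − p.
The resulting 9×27 matrix has rank 8, and its Smith normal form has invariant factors (1,1,1,1,1,1,1,1).

The boundary map ∂_2: C_2 → C_1 sends each 2-simplex [p,q,r] to [q,r] − [p,r] + [p,q]. For instance
  ∂[v_3,v_7,v_8] = [v_7,v_8] − [v_3,v_8] + [v_3,v_7],
  ∂[v_0,v_1,v_2] = [v_1,v_2] − [v_0,v_2] + [v_0,v_1].
This gives a 27×18 integer matrix of rank 18; reducing to Smith normal form yields diagonal entries (1,1,1,1,1,1,1,1,1,1,1,1,1,1,1,1,1,2).

Computing H_k = (kernel of ∂_k) / (image of ∂_{k+1}):

  H_0: rank C_0 − rank ∂_1 = 9 − 8 = 1, and the invariant factors of ∂_1 are all 1, so H_0 ≅ Z.
  H_1: rank ker ∂_1 − rank ∂_2 = (27 − 8) − 18 = 1, and ∂_2 has invariant factor 2 > 1, so H_1 ≅ Z ⊕ Z/2.
  H_2: rank ker ∂_2 − rank ∂_3 = (18 − 18) − 0 = 0, and there is no ∂_3, so H_2 ≅ 0.

H_0 = Z,  H_1 = Z ⊕ Z/2,  H_2 = 0.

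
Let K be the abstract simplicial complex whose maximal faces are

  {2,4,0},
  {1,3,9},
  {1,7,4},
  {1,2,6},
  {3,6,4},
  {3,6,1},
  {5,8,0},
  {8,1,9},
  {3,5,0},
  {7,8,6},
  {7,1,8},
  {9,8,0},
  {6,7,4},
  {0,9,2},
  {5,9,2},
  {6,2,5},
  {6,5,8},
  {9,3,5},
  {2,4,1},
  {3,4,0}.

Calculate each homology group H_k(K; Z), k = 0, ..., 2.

Take the total order 0 < 1 < 2 < 3 < 4 < 5 < 6 < 7 < 8 < 9 on the vertex set. Then K (dimension 2) consists of the simplices:

  0-simplices (10): [0], [1], [2], [3], [4], [5], [6], [7], [8], [9]
  1-simplices (30): (30 of them)
  2-simplices (20): (20 of them)

Hence C_0 ≅ Z^10, C_1 ≅ Z^30, C_2 ≅ Z^20.

∂_1: C_1 → C_0 is given by ∂[p,q] = [q] − [p]. For instance
  ∂[0,8] = [8] − [0].
The 10×30 boundary matrix has rank 9 and Smith normal form diag(1,1,1,1,1,1,1,1,1).

Boundary ∂_2: C_2 → C_1 sends each 2-simplex [p,q,r] to [q,r] − [p,r] + [p,q]. For instance
  ∂[0,3,5] = [3,5] − [0,5] + [0,3],
  ∂[2,5,6] = [5,6] − [2,6] + [2,5].
The 30×20 boundary matrix has rank 20 and Smith normal form diag(1,1,1,1,1,1,1,1,1,1,1,1,1,1,1,1,1,1,1,2).

Reading off H_k = ker ∂_k / im ∂_{k+1}:

  H_0: rank C_0 − rank ∂_1 = 10 − 9 = 1, and the invariant factors of ∂_1 are all 1, so H_0 ≅ Z.
  H_1: rank ker ∂_1 − rank ∂_2 = (30 − 9) − 20 = 1, and ∂_2 has invariant factor 2 > 1, so H_1 ≅ Z × Z/2.
  H_2: rank ker ∂_2 − rank ∂_3 = (20 − 20) − 0 = 0, and there is no ∂_3, so H_2 ≅ 0.

H_0 = Z,  H_1 = Z × Z/2,  H_2 = 0.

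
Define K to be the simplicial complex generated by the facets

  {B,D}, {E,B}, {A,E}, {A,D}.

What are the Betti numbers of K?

Fix the vertex order A < B < D < E and write every simplex with vertices in increasing order. Then dim K = 1 and the simplices of K are:

  0-simplices (4): A, B, D, E
  1-simplices (4): AD, AE, BD, BE

Hence C_0 ≅ Z^4, C_1 ≅ Z^4.

∂_1: C_1 → C_0 sends each edge [p,q] (with p < q) to q − p. For instance
  ∂BE = E − B.
The resulting 4×4 matrix has rank 3, and its Smith normal form has invariant factors (1,1,1).

Computing H_k = (kernel of ∂_k) / (image of ∂_{k+1}):

  H_0: rank C_0 − rank ∂_1 = 4 − 3 = 1, and the invariant factors of ∂_1 are all 1, so H_0 ≅ Z.
  H_1: rank ker ∂_1 − rank ∂_2 = (4 − 3) − 0 = 1, and there is no ∂_2, so H_1 ≅ Z.

As a check, the Euler characteristic is 4 − 4 = 0, which agrees with 1 − 1 = 0.
(K is a triangulation of the circle S^1.)

Hence the Betti numbers are b_0 = 1, b_1 = 1.

b_0 = 1, b_1 = 1.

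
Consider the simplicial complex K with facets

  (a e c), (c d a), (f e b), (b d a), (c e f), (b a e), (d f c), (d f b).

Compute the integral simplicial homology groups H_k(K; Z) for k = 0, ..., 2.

Take the total order a < b < c < d < e < f on the vertex set. Then K (dimension 2) consists of the simplices:

  0-simplices (6): a, b, c, d, e, f
  1-simplices (12): ab, ac, ad, ae, bd, be, bf, cd, ce, cf, df, ef
  2-simplices (8): abd, abe, acd, ace, bdf, bef, cdf, cef

Hence C_0 ≅ Z^6, C_1 ≅ Z^12, C_2 ≅ Z^8.

∂_1: C_1 → C_0 is given by ∂[p,q] = [q] − [p]. For instance
  ∂ef = f − e.
The resulting 6×12 matrix has rank 5, and its Smith normal form has invariant factors (1,1,1,1,1).

∂_2: C_2 → C_1 sends each 2-simplex [p,q,r] to [q,r] − [p,r] + [p,q]. For instance
  ∂bdf = df − bf + bd,
  ∂bef = ef − bf + be.
The 12×8 boundary matrix has rank 7 and Smith normal form diag(1,1,1,1,1,1,1).

Now H_k = ker ∂_k / im ∂_{k+1}, so:

  H_0: rank C_0 − rank ∂_1 = 6 − 5 = 1, and the invariant factors of ∂_1 are all 1, so H_0 = Z.
  H_1: rank ker ∂_1 − rank ∂_2 = (12 − 5) − 7 = 0, and the invariant factors of ∂_2 are all 1, so H_1 = 0.
  H_2: rank ker ∂_2 − rank ∂_3 = (8 − 7) − 0 = 1, and there is no ∂_3, so H_2 = Z.

As a check, the Euler characteristic is 6 − 12 + 8 = 2, which agrees with 1 − 0 + 1 = 2.
(K is a triangulation of the 2-sphere S^2.)

H_0 = Z,  H_1 = 0,  H_2 = Z.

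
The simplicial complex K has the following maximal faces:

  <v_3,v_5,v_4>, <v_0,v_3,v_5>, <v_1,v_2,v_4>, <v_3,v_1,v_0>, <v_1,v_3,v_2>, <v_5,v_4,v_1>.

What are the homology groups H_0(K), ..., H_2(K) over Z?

H_0 ≅ Z,  H_1 ≅ Z,  H_2 = 0.

Fix the vertex order v_0 < v_1 < v_2 < v_3 < v_4 < v_5 and write every simplex with vertices in increasing order. Then dim K = 2 and the simplices of K are:

  0-simplices (6): [v_0], [v_1], [v_2], [v_3], [v_4], [v_5]
  1-simplices (12): [v_0,v_1], [v_0,v_3], [v_0,v_5], [v_1,v_2], [v_1,v_3], [v_1,v_4], [v_1,v_5], [v_2,v_3], [v_2,v_4], [v_3,v_4], [v_3,v_5], [v_4,v_5]
  2-simplices (6): [v_0,v_1,v_3], [v_0,v_3,v_5], [v_1,v_2,v_3], [v_1,v_2,v_4], [v_1,v_4,v_5], [v_3,v_4,v_5]

giving chain groups C_0 ≅ Z^6, C_1 ≅ Z^12, C_2 ≅ Z^6.

Boundary ∂_1: C_1 → C_0 sends each edge [p,q] (with p < q) to q − p. For instance
  ∂[v_0,v_3] = [v_3] − [v_0].
This gives a 6×12 integer matrix of rank 5; reducing to Smith normal form yields diagonal entries (1,1,1,1,1).

Boundary ∂_2: C_2 → C_1 maps a triangle to the signed sum of its edges. For instance
  ∂[v_1,v_2,v_3] = [v_2,v_3] − [v_1,v_3] + [v_1,v_2],
  ∂[v_0,v_3,v_5] = [v_3,v_5] − [v_0,v_5] + [v_0,v_3].
The resulting 12×6 matrix has rank 6, and its Smith normal form has invariant factors (1,1,1,1,1,1).

Computing H_k = (kernel of ∂_k) / (image of ∂_{k+1}):

  H_0: rank C_0 − rank ∂_1 = 6 − 5 = 1, and the invariant factors of ∂_1 are all 1, so H_0 = Z.
  H_1: rank ker ∂_1 − rank ∂_2 = (12 − 5) − 6 = 1, and the invariant factors of ∂_2 are all 1, so H_1 = Z.
  H_2: rank ker ∂_2 − rank ∂_3 = (6 − 6) − 0 = 0, and there is no ∂_3, so H_2 = 0.

As a check, the Euler characteristic is 6 − 12 + 6 = 0, which agrees with 1 − 1 + 0 = 0.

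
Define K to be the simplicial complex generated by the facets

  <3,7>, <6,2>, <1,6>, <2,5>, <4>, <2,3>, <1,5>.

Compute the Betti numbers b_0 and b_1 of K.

b_0 = 2, b_1 = 1.

Fix the vertex order 1 < 2 < 3 < 4 < 5 < 6 < 7 and write every simplex with vertices in increasing order. Then dim K = 1 and the simplices of K are:

  0-simplices (7): [1], [2], [3], [4], [5], [6], [7]
  1-simplices (6): [1,5], [1,6], [2,3], [2,5], [2,6], [3,7]

giving chain groups C_0 ≅ Z^7, C_1 ≅ Z^6.

Boundary ∂_1: C_1 → C_0 maps an edge to its endpoints' difference, ∂[p,q] = q − p.
The resulting 7×6 matrix has rank 5, and its Smith normal form has invariant factors (1,1,1,1,1).

Now H_k = ker ∂_k / im ∂_{k+1}, so:

  H_0: rank C_0 − rank ∂_1 = 7 − 5 = 2, and the invariant factors of ∂_1 are all 1, so H_0 ≅ Z^2.
  H_1: rank ker ∂_1 − rank ∂_2 = (6 − 5) − 0 = 1, and there is no ∂_2, so H_1 ≅ Z.

As a check, the Euler characteristic is 7 − 6 = 1, which agrees with 2 − 1 = 1.

Hence the Betti numbers are b_0 = 2, b_1 = 1.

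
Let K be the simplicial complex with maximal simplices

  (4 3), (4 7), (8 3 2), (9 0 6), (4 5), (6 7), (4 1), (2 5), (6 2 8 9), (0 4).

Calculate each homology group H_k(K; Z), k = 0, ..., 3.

H_0 = Z,  H_1 = Z^3,  H_2 = 0,  H_3 = 0.

Order the vertices as 0 < 1 < 2 < 3 < 4 < 5 < 6 < 7 < 8 < 9. Listing each simplex with vertices in this order, K has dimension 3 with simplices:

  0-simplices (10): [0], [1], [2], [3], [4], [5], [6], [7], [8], [9]
  1-simplices (17): [0,4], [0,6], [0,9], [1,4], [2,3], [2,5], [2,6], [2,8], [2,9], [3,4], [3,8], [4,5], [4,7], [6,7], [6,8], [6,9], [8,9]
  2-simplices (6): [0,6,9], [2,3,8], [2,6,8], [2,6,9], [2,8,9], [6,8,9]
  3-simplices (1): [2,6,8,9]

Hence C_0 ≅ Z^10, C_1 ≅ Z^17, C_2 ≅ Z^6, C_3 ≅ Z^1.

Boundary ∂_1: C_1 → C_0 sends each edge [p,q] (with p < q) to q − p.
The resulting 10×17 matrix has rank 9, and its Smith normal form has invariant factors (1,1,1,1,1,1,1,1,1).

∂_2: C_2 → C_1 sends each 2-simplex [p,q,r] to [q,r] − [p,r] + [p,q]. For instance
  ∂[6,8,9] = [8,9] − [6,9] + [6,8],
  ∂[2,6,9] = [6,9] − [2,9] + [2,6].
The resulting 17×6 matrix has rank 5, and its Smith normal form has invariant factors (1,1,1,1,1).

The boundary map ∂_3: C_3 → C_2 sends each 3-simplex σ to the alternating sum Σ_i (−1)^i (σ with its i-th vertex removed). For instance
  ∂[2,6,8,9] = [6,8,9] − [2,8,9] + [2,6,9] − [2,6,8].
As a 6×1 matrix over Z this has rank 1, with invariant factors (1).

Now H_k = ker ∂_k / im ∂_{k+1}, so:

  H_0: rank C_0 − rank ∂_1 = 10 − 9 = 1, and the invariant factors of ∂_1 are all 1, so H_0 = Z.
  H_1: rank ker ∂_1 − rank ∂_2 = (17 − 9) − 5 = 3, and the invariant factors of ∂_2 are all 1, so H_1 = Z^3.
  H_2: rank ker ∂_2 − rank ∂_3 = (6 − 5) − 1 = 0, and the invariant factors of ∂_3 are all 1, so H_2 = 0.
  H_3: rank ker ∂_3 − rank ∂_4 = (1 − 1) − 0 = 0, and there is no ∂_4, so H_3 = 0.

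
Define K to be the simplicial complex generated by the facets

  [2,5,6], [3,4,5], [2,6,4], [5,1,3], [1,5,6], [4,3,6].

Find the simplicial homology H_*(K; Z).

H_0 ≅ Z,  H_1 ≅ Z,  H_2 = 0.

Fix the vertex order 1 < 2 < 3 < 4 < 5 < 6 and write every simplex with vertices in increasing order. Then dim K = 2 and the simplices of K are:

  0-simplices (6): [1], [2], [3], [4], [5], [6]
  1-simplices (12): [1,3], [1,5], [1,6], [2,4], [2,5], [2,6], [3,4], [3,5], [3,6], [4,5], [4,6], [5,6]
  2-simplices (6): [1,3,5], [1,5,6], [2,4,6], [2,5,6], [3,4,5], [3,4,6]

so the chain groups are C_0 ≅ Z^6, C_1 ≅ Z^12, C_2 ≅ Z^6.

The boundary map ∂_1: C_1 → C_0 sends each edge [p,q] (with p < q) to q − p. For instance
  ∂[1,6] = [6] − [1].
The resulting 6×12 matrix has rank 5, and its Smith normal form has invariant factors (1,1,1,1,1).

Boundary ∂_2: C_2 → C_1 maps a triangle to the signed sum of its edges. For instance
  ∂[1,3,5] = [3,5] − [1,5] + [1,3],
  ∂[1,5,6] = [5,6] − [1,6] + [1,5].
The resulting 12×6 matrix has rank 6, and its Smith normal form has invariant factors (1,1,1,1,1,1).

Reading off H_k = ker ∂_k / im ∂_{k+1}:

  H_0: rank C_0 − rank ∂_1 = 6 − 5 = 1, and the invariant factors of ∂_1 are all 1, so H_0 ≅ Z.
  H_1: rank ker ∂_1 − rank ∂_2 = (12 − 5) − 6 = 1, and the invariant factors of ∂_2 are all 1, so H_1 ≅ Z.
  H_2: rank ker ∂_2 − rank ∂_3 = (6 − 6) − 0 = 0, and there is no ∂_3, so H_2 ≅ 0.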